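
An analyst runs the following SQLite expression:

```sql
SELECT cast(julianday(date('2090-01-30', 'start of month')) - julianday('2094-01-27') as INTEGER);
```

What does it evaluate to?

`start of month` rewinds 2090-01-30 to 2090-01-01.
30 days remain in January 2090 after the 1st (31 − 1).
Full months from February 2090 through December 2093 contribute their day counts.
Then 27 days into January 2094.
Total: 30 + 28 + 31 + 30 + 31 + 30 + 31 + 31 + 30 + 31 + 30 + 31 + 31 + 28 + 31 + 30 + 31 + 30 + 31 + 31 + 30 + 31 + 30 + 31 + 31 + 29 + 31 + 30 + 31 + 30 + 31 + 31 + 30 + 31 + 30 + 31 + 31 + 28 + 31 + 30 + 31 + 30 + 31 + 31 + 30 + 31 + 30 + 31 + 27 = 1487.
The subtraction is earlier − later, so the result is −1487 → -1487.

-1487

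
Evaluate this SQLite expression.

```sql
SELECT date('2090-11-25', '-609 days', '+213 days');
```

2089-10-25

Applying '-609 days' to 2090-11-25: counting 609 days back gives 2089-03-26.
Applying '+213 days' to 2089-03-26: counting 213 days forward gives 2089-10-25.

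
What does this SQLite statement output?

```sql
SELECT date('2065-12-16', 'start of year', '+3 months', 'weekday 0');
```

`start of year` rewinds 2065-12-16 to 2065-01-01.
Adding +3 months to 2065-01-01 gives 2065-04-01.
`weekday 0` advances to the next Sunday; 2065-04-01 is a Wednesday, so it moves forward to 2065-04-05.

2065-04-05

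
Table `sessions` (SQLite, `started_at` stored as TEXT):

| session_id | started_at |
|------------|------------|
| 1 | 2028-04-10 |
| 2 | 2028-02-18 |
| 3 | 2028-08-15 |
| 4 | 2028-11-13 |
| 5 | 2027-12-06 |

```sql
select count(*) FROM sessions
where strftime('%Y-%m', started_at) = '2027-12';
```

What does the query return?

Rows with year-month 2027-12: 2027-12-06 → 1.

1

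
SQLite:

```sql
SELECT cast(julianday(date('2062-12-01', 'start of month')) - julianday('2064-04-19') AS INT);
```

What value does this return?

-505

`start of month` rewinds 2062-12-01 to 2062-12-01.
30 days remain in December 2062 after the 1st (31 − 1).
Full months from January 2063 through March 2064 contribute their day counts.
Then 19 days into April 2064.
Total: 30 + 31 + 28 + 31 + 30 + 31 + 30 + 31 + 31 + 30 + 31 + 30 + 31 + 31 + 29 + 31 + 19 = 505.
The subtraction is earlier − later, so the result is −505 → -505.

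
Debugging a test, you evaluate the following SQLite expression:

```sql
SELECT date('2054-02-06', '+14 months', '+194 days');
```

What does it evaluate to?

2055-10-17

Adding +14 months to 2054-02-06 gives 2055-04-06.
Applying '+194 days' to 2055-04-06: counting 194 days forward gives 2055-10-17.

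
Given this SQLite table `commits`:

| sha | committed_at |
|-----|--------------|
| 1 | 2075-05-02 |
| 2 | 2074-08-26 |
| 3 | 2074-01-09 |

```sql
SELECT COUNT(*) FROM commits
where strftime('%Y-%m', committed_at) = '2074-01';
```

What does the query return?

1

Rows with year-month 2074-01: 2074-01-09 → 1.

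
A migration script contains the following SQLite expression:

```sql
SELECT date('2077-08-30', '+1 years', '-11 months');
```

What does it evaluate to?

Adding +1 year to 2077-08-30 gives 2078-08-30.
Adding -11 months to 2078-08-30 gives 2077-09-30.

2077-09-30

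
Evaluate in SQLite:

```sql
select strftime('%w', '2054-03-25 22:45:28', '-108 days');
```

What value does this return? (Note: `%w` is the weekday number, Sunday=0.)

First apply '-108 days': 2054-03-25 22:45:28 → 2053-12-07 22:45:28.
2053-12-07 is a Sunday; with Sunday=0 that is 0.

0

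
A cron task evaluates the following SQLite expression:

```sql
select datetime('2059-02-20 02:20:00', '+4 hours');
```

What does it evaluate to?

2059-02-20 06:20:00

+4 hours from 2059-02-20 02:20:00 is 2059-02-20 06:20:00.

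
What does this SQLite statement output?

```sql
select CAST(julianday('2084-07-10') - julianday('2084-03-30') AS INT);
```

1 day remains in March 2084 after the 30th (31 − 30).
April 2084: 30 days.
May 2084: 31 days.
June 2084: 30 days.
Then 10 days into July 2084.
Total: 1 + 30 + 31 + 30 + 10 = 102.

102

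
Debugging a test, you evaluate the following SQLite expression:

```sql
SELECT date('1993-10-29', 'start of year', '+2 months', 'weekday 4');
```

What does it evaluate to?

1993-03-04

`start of year` rewinds 1993-10-29 to 1993-01-01.
Adding +2 months to 1993-01-01 gives 1993-03-01.
`weekday 4` advances to the next Thursday; 1993-03-01 is a Monday, so it moves forward to 1993-03-04.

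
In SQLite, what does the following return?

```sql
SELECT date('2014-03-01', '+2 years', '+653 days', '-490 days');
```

Adding +2 years to 2014-03-01 gives 2016-03-01.
Applying '+653 days' to 2016-03-01: counting 653 days forward gives 2017-12-14.
Applying '-490 days' to 2017-12-14: counting 490 days back gives 2016-08-11.

2016-08-11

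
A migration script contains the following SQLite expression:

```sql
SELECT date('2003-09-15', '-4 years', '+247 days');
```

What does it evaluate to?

2000-05-19

Adding -4 years to 2003-09-15 gives 1999-09-15.
Applying '+247 days' to 1999-09-15: counting 247 days forward gives 2000-05-19.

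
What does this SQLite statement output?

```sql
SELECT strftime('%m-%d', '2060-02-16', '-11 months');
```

03-16

First apply '-11 months': 2060-02-16 → 2059-03-16.
`%m-%d` extracts the month-day: 03-16.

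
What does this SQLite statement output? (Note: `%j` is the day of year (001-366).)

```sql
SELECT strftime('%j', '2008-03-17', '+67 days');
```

144

First apply '+67 days': 2008-03-17 → 2008-05-23.
Day-of-year for 2008-05-23: days since 2008-01-01 inclusive = 144, zero-padded to 144.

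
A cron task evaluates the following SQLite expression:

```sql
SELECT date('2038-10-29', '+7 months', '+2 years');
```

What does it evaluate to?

Adding +7 months to 2038-10-29 gives 2039-05-29.
Adding +2 years to 2039-05-29 gives 2041-05-29.

2041-05-29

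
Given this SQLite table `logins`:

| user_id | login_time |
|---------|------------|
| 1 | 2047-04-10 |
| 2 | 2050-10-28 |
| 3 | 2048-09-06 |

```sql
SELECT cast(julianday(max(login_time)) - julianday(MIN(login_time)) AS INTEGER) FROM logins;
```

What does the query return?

1297

MIN = 2047-04-10, MAX = 2050-10-28.
20 days remain in April 2047 after the 10th (30 − 10).
Full months from May 2047 through September 2050 contribute their day counts.
Then 28 days into October 2050.
Total: 20 + 31 + 30 + 31 + 31 + 30 + 31 + 30 + 31 + 31 + 29 + 31 + 30 + 31 + 30 + 31 + 31 + 30 + 31 + 30 + 31 + 31 + 28 + 31 + 30 + 31 + 30 + 31 + 31 + 30 + 31 + 30 + 31 + 31 + 28 + 31 + 30 + 31 + 30 + 31 + 31 + 30 + 28 = 1297.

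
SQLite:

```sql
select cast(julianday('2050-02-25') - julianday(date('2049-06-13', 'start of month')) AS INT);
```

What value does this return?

269

`start of month` rewinds 2049-06-13 to 2049-06-01.
29 days remain in June 2049 after the 1st (30 − 1).
Full months from July 2049 through January 2050 contribute their day counts.
Then 25 days into February 2050.
Total: 29 + 31 + 31 + 30 + 31 + 30 + 31 + 31 + 25 = 269.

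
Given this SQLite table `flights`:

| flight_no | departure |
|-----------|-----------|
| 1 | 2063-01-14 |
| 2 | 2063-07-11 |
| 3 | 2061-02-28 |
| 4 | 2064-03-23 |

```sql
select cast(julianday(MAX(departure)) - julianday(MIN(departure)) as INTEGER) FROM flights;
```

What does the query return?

1119

MIN = 2061-02-28, MAX = 2064-03-23.
0 days remain in February 2061 after the 28th (28 − 28).
Full months from March 2061 through February 2064 contribute their day counts.
Then 23 days into March 2064.
Total: 0 + 31 + 30 + 31 + 30 + 31 + 31 + 30 + 31 + 30 + 31 + 31 + 28 + 31 + 30 + 31 + 30 + 31 + 31 + 30 + 31 + 30 + 31 + 31 + 28 + 31 + 30 + 31 + 30 + 31 + 31 + 30 + 31 + 30 + 31 + 31 + 29 + 23 = 1119.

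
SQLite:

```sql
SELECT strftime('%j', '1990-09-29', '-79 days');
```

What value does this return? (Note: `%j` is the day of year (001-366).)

First apply '-79 days': 1990-09-29 → 1990-07-12.
Day-of-year for 1990-07-12: days since 1990-01-01 inclusive = 193, zero-padded to 193.

193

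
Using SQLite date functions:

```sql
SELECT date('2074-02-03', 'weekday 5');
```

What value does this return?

`weekday 5` advances to the next Friday; 2074-02-03 is a Saturday, so it moves forward to 2074-02-09.

2074-02-09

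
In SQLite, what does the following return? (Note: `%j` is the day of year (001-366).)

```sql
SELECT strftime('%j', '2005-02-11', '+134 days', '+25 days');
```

201

First apply '+134 days', '+25 days': 2005-02-11 → 2005-07-20.
Day-of-year for 2005-07-20: days since 2005-01-01 inclusive = 201, zero-padded to 201.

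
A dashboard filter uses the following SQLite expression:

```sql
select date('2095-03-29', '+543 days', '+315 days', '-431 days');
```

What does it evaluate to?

2096-05-29

Applying '+543 days' to 2095-03-29: counting 543 days forward gives 2096-09-22.
Applying '+315 days' to 2096-09-22: counting 315 days forward gives 2097-08-03.
Applying '-431 days' to 2097-08-03: counting 431 days back gives 2096-05-29.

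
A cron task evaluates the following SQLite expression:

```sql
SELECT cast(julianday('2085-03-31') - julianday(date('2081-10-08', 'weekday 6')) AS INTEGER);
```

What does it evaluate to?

`weekday 6` advances to the next Saturday; 2081-10-08 is a Wednesday, so it moves forward to 2081-10-11.
20 days remain in October 2081 after the 11th (31 − 11).
Full months from November 2081 through February 2085 contribute their day counts.
Then 31 days into March 2085.
Total: 20 + 30 + 31 + 31 + 28 + 31 + 30 + 31 + 30 + 31 + 31 + 30 + 31 + 30 + 31 + 31 + 28 + 31 + 30 + 31 + 30 + 31 + 31 + 30 + 31 + 30 + 31 + 31 + 29 + 31 + 30 + 31 + 30 + 31 + 31 + 30 + 31 + 30 + 31 + 31 + 28 + 31 = 1267.

1267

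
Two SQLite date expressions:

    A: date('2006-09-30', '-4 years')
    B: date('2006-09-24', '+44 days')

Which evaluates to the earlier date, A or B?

A = 2002-09-30.
B = 2006-11-07.
A is earlier.

A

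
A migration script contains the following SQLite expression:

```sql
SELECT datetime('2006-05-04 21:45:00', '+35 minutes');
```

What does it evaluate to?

2006-05-04 22:20:00

+35 minutes from 2006-05-04 21:45:00 is 2006-05-04 22:20:00.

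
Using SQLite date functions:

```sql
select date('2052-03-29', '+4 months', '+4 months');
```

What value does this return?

Adding +4 months to 2052-03-29 gives 2052-07-29.
Adding +4 months to 2052-07-29 gives 2052-11-29.

2052-11-29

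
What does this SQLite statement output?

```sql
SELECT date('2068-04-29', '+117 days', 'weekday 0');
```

2068-08-26

Applying '+117 days' to 2068-04-29: counting 117 days forward gives 2068-08-24.
`weekday 0` advances to the next Sunday; 2068-08-24 is a Friday, so it moves forward to 2068-08-26.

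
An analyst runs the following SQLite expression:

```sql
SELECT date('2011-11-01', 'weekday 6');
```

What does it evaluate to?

2011-11-05

`weekday 6` advances to the next Saturday; 2011-11-01 is a Tuesday, so it moves forward to 2011-11-05.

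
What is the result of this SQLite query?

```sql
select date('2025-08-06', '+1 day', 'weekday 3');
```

Advancing 1 more day within August lands on 2025-08-07.
`weekday 3` advances to the next Wednesday; 2025-08-07 is a Thursday, so it moves forward to 2025-08-13.

2025-08-13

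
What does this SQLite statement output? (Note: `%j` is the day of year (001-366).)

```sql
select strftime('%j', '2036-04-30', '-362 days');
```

124

First apply '-362 days': 2036-04-30 → 2035-05-04.
Day-of-year for 2035-05-04: days since 2035-01-01 inclusive = 124, zero-padded to 124.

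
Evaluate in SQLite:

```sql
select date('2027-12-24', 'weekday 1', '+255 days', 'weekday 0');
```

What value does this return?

`weekday 1` advances to the next Monday; 2027-12-24 is a Friday, so it moves forward to 2027-12-27.
Applying '+255 days' to 2027-12-27: counting 255 days forward gives 2028-09-07.
`weekday 0` advances to the next Sunday; 2028-09-07 is a Thursday, so it moves forward to 2028-09-10.

2028-09-10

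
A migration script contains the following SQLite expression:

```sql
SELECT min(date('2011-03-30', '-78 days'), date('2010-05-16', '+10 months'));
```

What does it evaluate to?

2011-01-11

date('2011-03-30', '-78 days') → 2011-01-11.
date('2010-05-16', '+10 months') → 2011-03-16.
Earlier of the two is 2011-01-11.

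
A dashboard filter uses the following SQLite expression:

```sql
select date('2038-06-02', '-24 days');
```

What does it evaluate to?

2038-05-09

Going back 2 days from 2038-06-02 reaches 2038-05-31 (last day of May, 31 days).
Going back 22 days within May lands on 2038-05-09.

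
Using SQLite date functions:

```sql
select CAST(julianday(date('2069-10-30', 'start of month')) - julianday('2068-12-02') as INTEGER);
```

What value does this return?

303

`start of month` rewinds 2069-10-30 to 2069-10-01.
29 days remain in December 2068 after the 2nd (31 − 2).
Full months from January 2069 through September 2069 contribute their day counts.
Then 1 day into October 2069.
Total: 29 + 31 + 28 + 31 + 30 + 31 + 30 + 31 + 31 + 30 + 1 = 303.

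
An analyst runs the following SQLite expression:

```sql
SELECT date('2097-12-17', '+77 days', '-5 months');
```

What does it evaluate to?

2097-10-04

Applying '+77 days' to 2097-12-17: counting 77 days forward gives 2098-03-04.
Adding -5 months to 2098-03-04 gives 2097-10-04.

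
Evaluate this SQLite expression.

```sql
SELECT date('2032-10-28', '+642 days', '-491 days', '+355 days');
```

2034-03-18

Applying '+642 days' to 2032-10-28: counting 642 days forward gives 2034-08-01.
Applying '-491 days' to 2034-08-01: counting 491 days back gives 2033-03-28.
Applying '+355 days' to 2033-03-28: counting 355 days forward gives 2034-03-18.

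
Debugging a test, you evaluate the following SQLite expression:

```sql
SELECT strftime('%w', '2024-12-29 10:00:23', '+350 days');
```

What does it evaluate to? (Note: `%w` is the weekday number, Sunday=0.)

First apply '+350 days': 2024-12-29 10:00:23 → 2025-12-14 10:00:23.
2025-12-14 is a Sunday; with Sunday=0 that is 0.

0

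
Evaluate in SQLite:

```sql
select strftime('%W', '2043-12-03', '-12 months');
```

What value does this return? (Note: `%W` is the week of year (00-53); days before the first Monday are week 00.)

First apply '-12 months': 2043-12-03 → 2042-12-03.
2042-12-03 is a Wednesday. SQLite's %W counts Mondays since the year started; the result is 48.

48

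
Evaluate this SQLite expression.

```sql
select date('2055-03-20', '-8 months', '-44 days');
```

Adding -8 months to 2055-03-20 gives 2054-07-20.
Applying '-44 days' to 2054-07-20: counting 44 days back gives 2054-06-06.

2054-06-06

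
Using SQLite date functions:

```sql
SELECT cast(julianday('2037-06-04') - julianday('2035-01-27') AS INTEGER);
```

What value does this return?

859

4 days remain in January 2035 after the 27th (31 − 27).
Full months from February 2035 through May 2037 contribute their day counts.
Then 4 days into June 2037.
Total: 4 + 28 + 31 + 30 + 31 + 30 + 31 + 31 + 30 + 31 + 30 + 31 + 31 + 29 + 31 + 30 + 31 + 30 + 31 + 31 + 30 + 31 + 30 + 31 + 31 + 28 + 31 + 30 + 31 + 4 = 859.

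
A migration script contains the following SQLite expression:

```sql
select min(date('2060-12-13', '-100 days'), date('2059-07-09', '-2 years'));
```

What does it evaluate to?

date('2060-12-13', '-100 days') → 2060-09-04.
date('2059-07-09', '-2 years') → 2057-07-09.
Earlier of the two is 2057-07-09.

2057-07-09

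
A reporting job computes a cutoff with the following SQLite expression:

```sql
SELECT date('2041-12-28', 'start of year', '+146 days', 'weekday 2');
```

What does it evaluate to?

2041-05-28

`start of year` rewinds 2041-12-28 to 2041-01-01.
Applying '+146 days' to 2041-01-01: counting 146 days forward gives 2041-05-27.
`weekday 2` advances to the next Tuesday; 2041-05-27 is a Monday, so it moves forward to 2041-05-28.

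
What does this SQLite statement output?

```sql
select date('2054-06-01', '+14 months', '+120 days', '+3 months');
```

Adding +14 months to 2054-06-01 gives 2055-08-01.
Applying '+120 days' to 2055-08-01: counting 120 days forward gives 2055-11-29.
Adding +3 months to 2055-11-29 gives 2056-02-29.

2056-02-29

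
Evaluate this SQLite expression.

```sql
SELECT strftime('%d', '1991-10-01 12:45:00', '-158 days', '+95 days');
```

30

First apply '-158 days', '+95 days': 1991-10-01 12:45:00 → 1991-07-30 12:45:00.
`%d` extracts the 2-digit day of month: 30.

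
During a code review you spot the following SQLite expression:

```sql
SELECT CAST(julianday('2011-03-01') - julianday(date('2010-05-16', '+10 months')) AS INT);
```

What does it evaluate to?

-15

Adding +10 months to 2010-05-16 gives 2011-03-16.
Both dates are in March 2011: 16 − 1 = 15.
The subtraction is earlier − later, so the result is −15 → -15.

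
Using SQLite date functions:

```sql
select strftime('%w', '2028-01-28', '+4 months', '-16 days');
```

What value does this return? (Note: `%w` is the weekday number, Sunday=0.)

First apply '+4 months', '-16 days': 2028-01-28 → 2028-05-12.
2028-05-12 is a Friday; with Sunday=0 that is 5.

5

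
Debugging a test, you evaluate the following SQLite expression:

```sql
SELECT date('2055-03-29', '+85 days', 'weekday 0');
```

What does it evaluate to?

Applying '+85 days' to 2055-03-29: counting 85 days forward gives 2055-06-22.
`weekday 0` advances to the next Sunday; 2055-06-22 is a Tuesday, so it moves forward to 2055-06-27.

2055-06-27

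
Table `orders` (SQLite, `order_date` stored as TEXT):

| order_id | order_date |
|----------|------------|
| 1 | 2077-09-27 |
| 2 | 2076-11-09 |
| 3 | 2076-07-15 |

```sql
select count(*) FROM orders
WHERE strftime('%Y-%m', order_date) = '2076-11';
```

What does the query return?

1

Rows with year-month 2076-11: 2076-11-09 → 1.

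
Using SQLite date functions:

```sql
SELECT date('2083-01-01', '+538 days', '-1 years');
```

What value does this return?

2083-06-22

Applying '+538 days' to 2083-01-01: counting 538 days forward gives 2084-06-22.
Adding -1 year to 2084-06-22 gives 2083-06-22.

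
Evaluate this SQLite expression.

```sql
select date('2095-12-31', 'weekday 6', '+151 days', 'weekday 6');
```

2096-06-02

`weekday 6` advances to the next Saturday; 2095-12-31 is already a Saturday, so it stays at 2095-12-31.
Applying '+151 days' to 2095-12-31: counting 151 days forward gives 2096-05-30.
`weekday 6` advances to the next Saturday; 2096-05-30 is a Wednesday, so it moves forward to 2096-06-02.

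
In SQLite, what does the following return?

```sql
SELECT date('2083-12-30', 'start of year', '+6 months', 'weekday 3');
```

2083-07-07

`start of year` rewinds 2083-12-30 to 2083-01-01.
Adding +6 months to 2083-01-01 gives 2083-07-01.
`weekday 3` advances to the next Wednesday; 2083-07-01 is a Thursday, so it moves forward to 2083-07-07.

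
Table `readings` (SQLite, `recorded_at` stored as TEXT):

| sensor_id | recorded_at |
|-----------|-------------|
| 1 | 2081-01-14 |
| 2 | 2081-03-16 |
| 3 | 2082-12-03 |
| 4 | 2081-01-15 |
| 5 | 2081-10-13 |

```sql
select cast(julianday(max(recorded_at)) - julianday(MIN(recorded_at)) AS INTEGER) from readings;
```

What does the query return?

688

MIN = 2081-01-14, MAX = 2082-12-03.
17 days remain in January 2081 after the 14th (31 − 14).
Full months from February 2081 through November 2082 contribute their day counts.
Then 3 days into December 2082.
Total: 17 + 28 + 31 + 30 + 31 + 30 + 31 + 31 + 30 + 31 + 30 + 31 + 31 + 28 + 31 + 30 + 31 + 30 + 31 + 31 + 30 + 31 + 30 + 3 = 688.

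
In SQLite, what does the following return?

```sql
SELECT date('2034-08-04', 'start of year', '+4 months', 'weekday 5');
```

`start of year` rewinds 2034-08-04 to 2034-01-01.
Adding +4 months to 2034-01-01 gives 2034-05-01.
`weekday 5` advances to the next Friday; 2034-05-01 is a Monday, so it moves forward to 2034-05-05.

2034-05-05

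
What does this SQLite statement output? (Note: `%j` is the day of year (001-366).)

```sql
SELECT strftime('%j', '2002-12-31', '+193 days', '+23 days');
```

216

First apply '+193 days', '+23 days': 2002-12-31 → 2003-08-04.
Day-of-year for 2003-08-04: days since 2003-01-01 inclusive = 216, zero-padded to 216.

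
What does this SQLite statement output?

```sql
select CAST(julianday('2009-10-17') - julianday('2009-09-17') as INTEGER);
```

13 days remain in September 2009 after the 17th (30 − 17).
Then 17 days into October 2009.
Total: 13 + 17 = 30.

30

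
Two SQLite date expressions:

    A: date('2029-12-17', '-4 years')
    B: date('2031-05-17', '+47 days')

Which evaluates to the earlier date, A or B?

A = 2025-12-17.
B = 2031-07-03.
A is earlier.

A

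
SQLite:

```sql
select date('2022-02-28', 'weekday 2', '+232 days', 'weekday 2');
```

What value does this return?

2022-10-25

`weekday 2` advances to the next Tuesday; 2022-02-28 is a Monday, so it moves forward to 2022-03-01.
Applying '+232 days' to 2022-03-01: counting 232 days forward gives 2022-10-19.
`weekday 2` advances to the next Tuesday; 2022-10-19 is a Wednesday, so it moves forward to 2022-10-25.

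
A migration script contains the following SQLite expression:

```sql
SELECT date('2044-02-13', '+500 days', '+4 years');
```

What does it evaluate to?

2049-06-27

Applying '+500 days' to 2044-02-13: counting 500 days forward gives 2045-06-27.
Adding +4 years to 2045-06-27 gives 2049-06-27.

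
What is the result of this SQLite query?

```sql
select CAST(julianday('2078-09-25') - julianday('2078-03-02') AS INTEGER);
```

29 days remain in March 2078 after the 2nd (31 − 2).
April 2078: 30 days.
May 2078: 31 days.
June 2078: 30 days.
July 2078: 31 days.
August 2078: 31 days.
Then 25 days into September 2078.
Total: 29 + 30 + 31 + 30 + 31 + 31 + 25 = 207.

207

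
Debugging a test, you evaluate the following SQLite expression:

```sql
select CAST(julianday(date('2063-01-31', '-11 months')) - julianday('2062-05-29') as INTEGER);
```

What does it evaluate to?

-87

Adding -11 months to 2063-01-31 targets 2062-02-31. February 2062 has only 28 days, so SQLite normalizes the 3-day overflow forward to 2062-03-03.
28 days remain in March 2062 after the 3rd (31 − 3).
April 2062: 30 days.
Then 29 days into May 2062.
Total: 28 + 30 + 29 = 87.
The subtraction is earlier − later, so the result is −87 → -87.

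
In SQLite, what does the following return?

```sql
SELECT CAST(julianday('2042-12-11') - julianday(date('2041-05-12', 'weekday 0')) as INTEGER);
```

578

`weekday 0` advances to the next Sunday; 2041-05-12 is already a Sunday, so it stays at 2041-05-12.
19 days remain in May 2041 after the 12th (31 − 12).
Full months from June 2041 through November 2042 contribute their day counts.
Then 11 days into December 2042.
Total: 19 + 30 + 31 + 31 + 30 + 31 + 30 + 31 + 31 + 28 + 31 + 30 + 31 + 30 + 31 + 31 + 30 + 31 + 30 + 11 = 578.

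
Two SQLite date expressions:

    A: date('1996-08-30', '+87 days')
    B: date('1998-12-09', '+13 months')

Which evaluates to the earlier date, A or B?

A = 1996-11-25.
B = 2000-01-09.
A is earlier.

A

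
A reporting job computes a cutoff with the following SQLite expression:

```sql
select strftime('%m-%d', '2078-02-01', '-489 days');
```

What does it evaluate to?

First apply '-489 days': 2078-02-01 → 2076-09-30.
`%m-%d` extracts the month-day: 09-30.

09-30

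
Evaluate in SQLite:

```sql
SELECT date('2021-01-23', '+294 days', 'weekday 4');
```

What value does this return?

2021-11-18

Applying '+294 days' to 2021-01-23: counting 294 days forward gives 2021-11-13.
`weekday 4` advances to the next Thursday; 2021-11-13 is a Saturday, so it moves forward to 2021-11-18.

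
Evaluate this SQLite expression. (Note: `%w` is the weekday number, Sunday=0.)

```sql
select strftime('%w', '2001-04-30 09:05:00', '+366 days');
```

3

First apply '+366 days': 2001-04-30 09:05:00 → 2002-05-01 09:05:00.
2002-05-01 is a Wednesday; with Sunday=0 that is 3.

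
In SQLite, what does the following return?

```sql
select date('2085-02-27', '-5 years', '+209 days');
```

Adding -5 years to 2085-02-27 gives 2080-02-27.
Applying '+209 days' to 2080-02-27: counting 209 days forward gives 2080-09-23.

2080-09-23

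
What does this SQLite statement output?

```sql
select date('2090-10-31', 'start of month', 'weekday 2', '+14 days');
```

`start of month` rewinds 2090-10-31 to 2090-10-01.
`weekday 2` advances to the next Tuesday; 2090-10-01 is a Sunday, so it moves forward to 2090-10-03.
Advancing 14 more days within October lands on 2090-10-17.

2090-10-17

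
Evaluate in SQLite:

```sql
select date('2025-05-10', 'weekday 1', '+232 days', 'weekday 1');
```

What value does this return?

`weekday 1` advances to the next Monday; 2025-05-10 is a Saturday, so it moves forward to 2025-05-12.
Applying '+232 days' to 2025-05-12: counting 232 days forward gives 2025-12-30.
`weekday 1` advances to the next Monday; 2025-12-30 is a Tuesday, so it moves forward to 2026-01-05.

2026-01-05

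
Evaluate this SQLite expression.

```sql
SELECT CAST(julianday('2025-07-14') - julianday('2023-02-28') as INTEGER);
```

867

0 days remain in February 2023 after the 28th (28 − 28).
Full months from March 2023 through June 2025 contribute their day counts.
Then 14 days into July 2025.
Total: 0 + 31 + 30 + 31 + 30 + 31 + 31 + 30 + 31 + 30 + 31 + 31 + 29 + 31 + 30 + 31 + 30 + 31 + 31 + 30 + 31 + 30 + 31 + 31 + 28 + 31 + 30 + 31 + 30 + 14 = 867.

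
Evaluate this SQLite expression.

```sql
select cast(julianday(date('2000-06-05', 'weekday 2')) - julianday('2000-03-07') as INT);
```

91

`weekday 2` advances to the next Tuesday; 2000-06-05 is a Monday, so it moves forward to 2000-06-06.
24 days remain in March 2000 after the 7th (31 − 7).
April 2000: 30 days.
May 2000: 31 days.
Then 6 days into June 2000.
Total: 24 + 30 + 31 + 6 = 91.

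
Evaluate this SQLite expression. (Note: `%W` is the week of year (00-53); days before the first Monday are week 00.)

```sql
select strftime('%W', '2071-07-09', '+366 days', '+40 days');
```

33

First apply '+366 days', '+40 days': 2071-07-09 → 2072-08-18.
2072-08-18 is a Thursday. SQLite's %W counts Mondays since the year started; the result is 33.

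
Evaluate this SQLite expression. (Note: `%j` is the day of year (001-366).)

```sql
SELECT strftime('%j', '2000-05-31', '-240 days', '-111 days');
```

First apply '-240 days', '-111 days': 2000-05-31 → 1999-06-15.
Day-of-year for 1999-06-15: days since 1999-01-01 inclusive = 166, zero-padded to 166.

166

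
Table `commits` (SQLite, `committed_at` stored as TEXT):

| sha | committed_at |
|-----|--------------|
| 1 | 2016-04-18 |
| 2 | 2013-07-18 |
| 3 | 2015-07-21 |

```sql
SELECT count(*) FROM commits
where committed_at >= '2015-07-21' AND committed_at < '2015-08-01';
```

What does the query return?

1

Rows in [2015-07-21, 2015-08-01): 2015-07-21 → 1 row.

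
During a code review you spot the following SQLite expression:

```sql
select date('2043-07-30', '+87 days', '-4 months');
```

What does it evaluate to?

2043-06-25

Applying '+87 days' to 2043-07-30: counting 87 days forward gives 2043-10-25.
Adding -4 months to 2043-10-25 gives 2043-06-25.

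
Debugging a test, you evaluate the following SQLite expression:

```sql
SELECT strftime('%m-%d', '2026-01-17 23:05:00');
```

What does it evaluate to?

01-17

`%m-%d` extracts the month-day: 01-17.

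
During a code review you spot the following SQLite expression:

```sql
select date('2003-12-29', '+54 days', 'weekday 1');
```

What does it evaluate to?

Applying '+54 days' to 2003-12-29: counting 54 days forward gives 2004-02-21.
`weekday 1` advances to the next Monday; 2004-02-21 is a Saturday, so it moves forward to 2004-02-23.

2004-02-23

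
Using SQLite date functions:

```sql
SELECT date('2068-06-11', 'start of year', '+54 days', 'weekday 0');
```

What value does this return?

`start of year` rewinds 2068-06-11 to 2068-01-01.
Applying '+54 days' to 2068-01-01: counting 54 days forward gives 2068-02-24.
`weekday 0` advances to the next Sunday; 2068-02-24 is a Friday, so it moves forward to 2068-02-26.

2068-02-26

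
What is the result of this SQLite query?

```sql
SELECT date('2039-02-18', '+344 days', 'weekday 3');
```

2040-02-01

Applying '+344 days' to 2039-02-18: counting 344 days forward gives 2040-01-28.
`weekday 3` advances to the next Wednesday; 2040-01-28 is a Saturday, so it moves forward to 2040-02-01.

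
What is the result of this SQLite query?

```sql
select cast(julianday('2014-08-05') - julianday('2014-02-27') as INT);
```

1 day remains in February 2014 after the 27th (28 − 27).
March 2014: 31 days.
April 2014: 30 days.
May 2014: 31 days.
June 2014: 30 days.
July 2014: 31 days.
Then 5 days into August 2014.
Total: 1 + 31 + 30 + 31 + 30 + 31 + 5 = 159.

159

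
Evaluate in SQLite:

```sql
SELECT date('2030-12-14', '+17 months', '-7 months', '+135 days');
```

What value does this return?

Adding +17 months to 2030-12-14 gives 2032-05-14.
Adding -7 months to 2032-05-14 gives 2031-10-14.
Applying '+135 days' to 2031-10-14: counting 135 days forward gives 2032-02-26.

2032-02-26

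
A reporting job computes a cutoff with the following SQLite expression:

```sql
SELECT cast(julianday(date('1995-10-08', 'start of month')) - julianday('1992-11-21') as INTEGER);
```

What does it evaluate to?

1044

`start of month` rewinds 1995-10-08 to 1995-10-01.
9 days remain in November 1992 after the 21st (30 − 21).
Full months from December 1992 through September 1995 contribute their day counts.
Then 1 day into October 1995.
Total: 9 + 31 + 31 + 28 + 31 + 30 + 31 + 30 + 31 + 31 + 30 + 31 + 30 + 31 + 31 + 28 + 31 + 30 + 31 + 30 + 31 + 31 + 30 + 31 + 30 + 31 + 31 + 28 + 31 + 30 + 31 + 30 + 31 + 31 + 30 + 1 = 1044.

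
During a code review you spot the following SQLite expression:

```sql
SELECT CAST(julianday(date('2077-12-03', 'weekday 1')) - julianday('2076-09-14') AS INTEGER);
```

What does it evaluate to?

448

`weekday 1` advances to the next Monday; 2077-12-03 is a Friday, so it moves forward to 2077-12-06.
16 days remain in September 2076 after the 14th (30 − 14).
Full months from October 2076 through November 2077 contribute their day counts.
Then 6 days into December 2077.
Total: 16 + 31 + 30 + 31 + 31 + 28 + 31 + 30 + 31 + 30 + 31 + 31 + 30 + 31 + 30 + 6 = 448.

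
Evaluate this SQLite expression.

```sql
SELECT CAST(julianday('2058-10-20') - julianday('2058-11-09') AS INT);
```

11 days remain in October 2058 after the 20th (31 − 20).
Then 9 days into November 2058.
Total: 11 + 9 = 20.
The subtraction is earlier − later, so the result is −20 → -20.

-20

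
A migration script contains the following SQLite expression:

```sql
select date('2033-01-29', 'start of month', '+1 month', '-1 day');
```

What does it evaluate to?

`start of month` rewinds 2033-01-29 to 2033-01-01.
Adding +1 month to 2033-01-01 gives 2033-02-01.
Going back 1 day from 2033-02-01 reaches 2033-01-31 (last day of January, 31 days).

2033-01-31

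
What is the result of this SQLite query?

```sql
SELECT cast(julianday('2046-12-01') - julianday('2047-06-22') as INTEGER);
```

30 days remain in December 2046 after the 1st (31 − 1).
January 2047: 31 days.
February 2047: 28 days.
March 2047: 31 days.
April 2047: 30 days.
May 2047: 31 days.
Then 22 days into June 2047.
Total: 30 + 31 + 28 + 31 + 30 + 31 + 22 = 203.
The subtraction is earlier − later, so the result is −203 → -203.

-203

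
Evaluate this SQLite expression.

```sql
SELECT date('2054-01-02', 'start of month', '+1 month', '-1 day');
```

2054-01-31

`start of month` rewinds 2054-01-02 to 2054-01-01.
Adding +1 month to 2054-01-01 gives 2054-02-01.
Going back 1 day from 2054-02-01 reaches 2054-01-31 (last day of January, 31 days).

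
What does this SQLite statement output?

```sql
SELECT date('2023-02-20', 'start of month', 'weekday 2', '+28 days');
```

`start of month` rewinds 2023-02-20 to 2023-02-01.
`weekday 2` advances to the next Tuesday; 2023-02-01 is a Wednesday, so it moves forward to 2023-02-07.
February 2023 has 28 days; 21 remain after the 7th, so 22 days reach 2023-03-01.
Advancing 6 more days within March lands on 2023-03-07.

2023-03-07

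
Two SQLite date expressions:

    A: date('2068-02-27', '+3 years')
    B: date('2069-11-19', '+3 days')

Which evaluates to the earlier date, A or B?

A = 2071-02-27.
B = 2069-11-22.
B is earlier.

B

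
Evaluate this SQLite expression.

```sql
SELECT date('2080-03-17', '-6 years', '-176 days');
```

2073-09-22

Adding -6 years to 2080-03-17 gives 2074-03-17.
Applying '-176 days' to 2074-03-17: counting 176 days back gives 2073-09-22.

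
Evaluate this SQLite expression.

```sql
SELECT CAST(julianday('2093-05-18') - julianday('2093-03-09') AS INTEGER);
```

22 days remain in March 2093 after the 9th (31 − 9).
April 2093: 30 days.
Then 18 days into May 2093.
Total: 22 + 30 + 18 = 70.

70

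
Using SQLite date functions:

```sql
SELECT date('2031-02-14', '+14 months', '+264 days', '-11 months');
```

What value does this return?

Adding +14 months to 2031-02-14 gives 2032-04-14.
Applying '+264 days' to 2032-04-14: counting 264 days forward gives 2033-01-03.
Adding -11 months to 2033-01-03 gives 2032-02-03.

2032-02-03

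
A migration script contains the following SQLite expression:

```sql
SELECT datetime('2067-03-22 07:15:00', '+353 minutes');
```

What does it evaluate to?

353 minutes = 5h 53m; +353 minutes from 2067-03-22 07:15:00 is 2067-03-22 13:08:00.

2067-03-22 13:08:00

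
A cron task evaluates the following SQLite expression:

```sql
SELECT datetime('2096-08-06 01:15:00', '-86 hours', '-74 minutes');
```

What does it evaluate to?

-86 hours from 2096-08-06 01:15:00 is 2096-08-02 11:15:00 (crosses midnight).
74 minutes = 1h 14m; -74 minutes from 2096-08-02 11:15:00 is 2096-08-02 10:01:00.

2096-08-02 10:01:00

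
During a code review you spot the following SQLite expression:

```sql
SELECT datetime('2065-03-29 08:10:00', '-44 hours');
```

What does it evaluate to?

2065-03-27 12:10:00

-44 hours from 2065-03-29 08:10:00 is 2065-03-27 12:10:00 (crosses midnight).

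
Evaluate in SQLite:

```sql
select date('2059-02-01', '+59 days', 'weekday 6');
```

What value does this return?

Applying '+59 days' to 2059-02-01: counting 59 days forward gives 2059-04-01.
`weekday 6` advances to the next Saturday; 2059-04-01 is a Tuesday, so it moves forward to 2059-04-05.

2059-04-05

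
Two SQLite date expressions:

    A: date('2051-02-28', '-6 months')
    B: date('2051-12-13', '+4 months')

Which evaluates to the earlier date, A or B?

A = 2050-08-28.
B = 2052-04-13.
A is earlier.

A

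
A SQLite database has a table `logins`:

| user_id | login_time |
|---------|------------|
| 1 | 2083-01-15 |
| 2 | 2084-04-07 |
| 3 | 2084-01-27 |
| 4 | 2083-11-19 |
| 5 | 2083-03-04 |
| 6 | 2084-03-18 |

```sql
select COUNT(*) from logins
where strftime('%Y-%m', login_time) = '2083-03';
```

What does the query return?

Rows with year-month 2083-03: 2083-03-04 → 1.

1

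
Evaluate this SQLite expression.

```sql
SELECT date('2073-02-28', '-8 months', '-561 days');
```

Adding -8 months to 2073-02-28 gives 2072-06-28.
Applying '-561 days' to 2072-06-28: counting 561 days back gives 2070-12-15.

2070-12-15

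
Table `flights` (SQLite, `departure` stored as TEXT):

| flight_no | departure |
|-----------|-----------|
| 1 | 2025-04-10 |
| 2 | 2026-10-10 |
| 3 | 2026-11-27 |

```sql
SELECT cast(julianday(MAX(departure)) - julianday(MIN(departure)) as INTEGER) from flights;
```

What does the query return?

596

MIN = 2025-04-10, MAX = 2026-11-27.
20 days remain in April 2025 after the 10th (30 − 10).
Full months from May 2025 through October 2026 contribute their day counts.
Then 27 days into November 2026.
Total: 20 + 31 + 30 + 31 + 31 + 30 + 31 + 30 + 31 + 31 + 28 + 31 + 30 + 31 + 30 + 31 + 31 + 30 + 31 + 27 = 596.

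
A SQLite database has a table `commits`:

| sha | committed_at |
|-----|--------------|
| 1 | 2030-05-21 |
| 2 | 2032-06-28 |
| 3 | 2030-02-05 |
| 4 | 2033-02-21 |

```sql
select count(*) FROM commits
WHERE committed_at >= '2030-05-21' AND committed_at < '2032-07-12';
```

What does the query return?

2

Rows in [2030-05-21, 2032-07-12): 2030-05-21, 2032-06-28 → 2 rows.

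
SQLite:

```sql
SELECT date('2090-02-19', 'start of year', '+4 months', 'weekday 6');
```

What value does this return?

2090-05-06

`start of year` rewinds 2090-02-19 to 2090-01-01.
Adding +4 months to 2090-01-01 gives 2090-05-01.
`weekday 6` advances to the next Saturday; 2090-05-01 is a Monday, so it moves forward to 2090-05-06.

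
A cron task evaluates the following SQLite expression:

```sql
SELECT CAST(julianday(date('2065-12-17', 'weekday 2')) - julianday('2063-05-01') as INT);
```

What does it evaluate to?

`weekday 2` advances to the next Tuesday; 2065-12-17 is a Thursday, so it moves forward to 2065-12-22.
30 days remain in May 2063 after the 1st (31 − 1).
Full months from June 2063 through November 2065 contribute their day counts.
Then 22 days into December 2065.
Total: 30 + 30 + 31 + 31 + 30 + 31 + 30 + 31 + 31 + 29 + 31 + 30 + 31 + 30 + 31 + 31 + 30 + 31 + 30 + 31 + 31 + 28 + 31 + 30 + 31 + 30 + 31 + 31 + 30 + 31 + 30 + 22 = 966.

966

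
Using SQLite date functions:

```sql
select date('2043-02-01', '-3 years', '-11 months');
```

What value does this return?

2039-03-01

Adding -3 years to 2043-02-01 gives 2040-02-01.
Adding -11 months to 2040-02-01 gives 2039-03-01.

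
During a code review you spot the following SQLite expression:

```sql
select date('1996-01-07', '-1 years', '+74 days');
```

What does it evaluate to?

Adding -1 year to 1996-01-07 gives 1995-01-07.
Applying '+74 days' to 1995-01-07: counting 74 days forward gives 1995-03-22.

1995-03-22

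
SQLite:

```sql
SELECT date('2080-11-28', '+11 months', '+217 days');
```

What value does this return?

Adding +11 months to 2080-11-28 gives 2081-10-28.
Applying '+217 days' to 2081-10-28: counting 217 days forward gives 2082-06-02.

2082-06-02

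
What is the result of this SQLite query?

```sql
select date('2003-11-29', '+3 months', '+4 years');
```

2008-02-29

Adding +3 months to 2003-11-29 gives 2004-02-29.
Adding +4 years to 2004-02-29 gives 2008-02-29.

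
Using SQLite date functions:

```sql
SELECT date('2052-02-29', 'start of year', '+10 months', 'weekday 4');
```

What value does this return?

2052-11-07

`start of year` rewinds 2052-02-29 to 2052-01-01.
Adding +10 months to 2052-01-01 gives 2052-11-01.
`weekday 4` advances to the next Thursday; 2052-11-01 is a Friday, so it moves forward to 2052-11-07.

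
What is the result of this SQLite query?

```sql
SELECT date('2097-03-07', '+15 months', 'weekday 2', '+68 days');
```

Adding +15 months to 2097-03-07 gives 2098-06-07.
`weekday 2` advances to the next Tuesday; 2098-06-07 is a Saturday, so it moves forward to 2098-06-10.
Applying '+68 days' to 2098-06-10: counting 68 days forward gives 2098-08-17.

2098-08-17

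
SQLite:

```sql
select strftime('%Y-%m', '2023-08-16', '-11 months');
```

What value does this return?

First apply '-11 months': 2023-08-16 → 2022-09-16.
`%Y-%m` extracts the year-month: 2022-09.

2022-09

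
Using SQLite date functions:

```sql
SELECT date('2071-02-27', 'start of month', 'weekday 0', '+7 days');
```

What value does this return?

2071-02-08

`start of month` rewinds 2071-02-27 to 2071-02-01.
`weekday 0` advances to the next Sunday; 2071-02-01 is already a Sunday, so it stays at 2071-02-01.
Advancing 7 more days within February lands on 2071-02-08.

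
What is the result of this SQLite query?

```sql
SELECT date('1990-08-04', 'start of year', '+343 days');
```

1990-12-10

`start of year` rewinds 1990-08-04 to 1990-01-01.
Applying '+343 days' to 1990-01-01: counting 343 days forward gives 1990-12-10.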